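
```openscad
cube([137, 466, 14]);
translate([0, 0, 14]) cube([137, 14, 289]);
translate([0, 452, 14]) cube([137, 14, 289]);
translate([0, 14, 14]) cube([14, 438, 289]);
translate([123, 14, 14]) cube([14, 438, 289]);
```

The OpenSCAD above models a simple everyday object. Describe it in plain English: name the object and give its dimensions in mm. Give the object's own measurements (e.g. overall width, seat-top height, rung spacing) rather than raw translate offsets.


An open-topped rectangular box: outside dimensions 137×466×303 mm, with a uniform wall and base thickness of 14 mm. The base is a full 137×466 slab on the floor; four walls sit on top of the base. The front and back walls (the −y and +y sides) span the full width; the two side walls fit between them.


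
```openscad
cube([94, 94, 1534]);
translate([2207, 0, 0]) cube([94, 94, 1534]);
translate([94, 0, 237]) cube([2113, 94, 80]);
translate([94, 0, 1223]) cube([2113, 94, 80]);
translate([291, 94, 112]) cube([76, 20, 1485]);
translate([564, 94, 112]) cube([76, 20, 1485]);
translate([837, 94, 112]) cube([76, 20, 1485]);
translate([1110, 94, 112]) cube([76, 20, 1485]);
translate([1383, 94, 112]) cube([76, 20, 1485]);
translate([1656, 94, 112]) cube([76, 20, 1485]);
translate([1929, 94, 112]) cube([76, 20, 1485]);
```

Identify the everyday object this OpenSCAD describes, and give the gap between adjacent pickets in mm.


A fence section. The picket gap is 197 mm.

Two posts, two rails, 7 pickets — a fence section. Span 2113 mm holds 7 pickets of 76 mm with 8 equal gaps: ⌊(2113 − 7·76) / 8⌋ = 197 mm.


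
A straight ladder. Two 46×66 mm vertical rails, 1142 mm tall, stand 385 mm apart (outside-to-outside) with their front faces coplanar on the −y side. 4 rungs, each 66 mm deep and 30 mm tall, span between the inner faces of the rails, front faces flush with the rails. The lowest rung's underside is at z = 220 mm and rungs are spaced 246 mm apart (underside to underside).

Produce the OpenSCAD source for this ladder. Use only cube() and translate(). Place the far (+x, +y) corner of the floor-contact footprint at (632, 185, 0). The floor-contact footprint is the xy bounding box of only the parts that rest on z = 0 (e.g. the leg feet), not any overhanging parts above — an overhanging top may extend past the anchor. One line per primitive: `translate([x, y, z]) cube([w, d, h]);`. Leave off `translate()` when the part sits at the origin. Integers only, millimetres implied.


translate([247, 119, 0]) cube([46, 66, 1142]);
translate([586, 119, 0]) cube([46, 66, 1142]);
translate([293, 119, 220]) cube([293, 66, 30]);
translate([293, 119, 466]) cube([293, 66, 30]);
translate([293, 119, 712]) cube([293, 66, 30]);
translate([293, 119, 958]) cube([293, 66, 30]);


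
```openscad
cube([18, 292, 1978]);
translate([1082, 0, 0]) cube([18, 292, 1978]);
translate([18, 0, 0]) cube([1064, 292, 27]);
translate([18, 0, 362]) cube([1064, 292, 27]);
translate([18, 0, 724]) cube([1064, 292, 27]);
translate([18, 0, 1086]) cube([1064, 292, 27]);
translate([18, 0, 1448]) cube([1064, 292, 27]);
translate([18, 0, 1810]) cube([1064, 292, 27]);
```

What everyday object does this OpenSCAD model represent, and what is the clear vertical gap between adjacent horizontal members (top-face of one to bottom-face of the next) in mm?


A bookshelf. The clear shelf gap is 335 mm.

Two tall side panels with 6 horizontal boards between them — a bookshelf. The first two shelf undersides are at z = 0 and z = 362; with shelf thickness 27, the clear gap is 362 − 0 − 27 = 335 mm.


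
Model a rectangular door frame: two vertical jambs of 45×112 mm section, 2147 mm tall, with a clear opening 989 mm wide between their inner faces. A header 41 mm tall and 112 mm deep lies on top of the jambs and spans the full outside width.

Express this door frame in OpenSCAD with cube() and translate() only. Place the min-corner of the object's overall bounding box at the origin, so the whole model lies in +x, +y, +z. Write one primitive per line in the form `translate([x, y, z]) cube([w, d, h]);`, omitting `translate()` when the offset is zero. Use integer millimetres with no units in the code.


cube([45, 112, 2147]);
translate([1034, 0, 0]) cube([45, 112, 2147]);
translate([0, 0, 2147]) cube([1079, 112, 41]);


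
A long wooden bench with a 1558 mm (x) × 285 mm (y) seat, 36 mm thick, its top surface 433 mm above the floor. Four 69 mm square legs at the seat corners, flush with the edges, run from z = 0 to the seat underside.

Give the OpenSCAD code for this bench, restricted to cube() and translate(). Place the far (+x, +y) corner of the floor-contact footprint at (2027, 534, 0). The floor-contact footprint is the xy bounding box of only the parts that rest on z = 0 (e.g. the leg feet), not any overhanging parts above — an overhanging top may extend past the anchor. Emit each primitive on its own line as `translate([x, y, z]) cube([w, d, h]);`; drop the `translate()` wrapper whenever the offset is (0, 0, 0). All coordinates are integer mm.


// leg_h = 433 − 36 = 397
translate([469, 249, 397]) cube([1558, 285, 36]);
translate([469, 249, 0]) cube([69, 69, 397]);
translate([469, 465, 0]) cube([69, 69, 397]);
translate([1958, 249, 0]) cube([69, 69, 397]);
translate([1958, 465, 0]) cube([69, 69, 397]);


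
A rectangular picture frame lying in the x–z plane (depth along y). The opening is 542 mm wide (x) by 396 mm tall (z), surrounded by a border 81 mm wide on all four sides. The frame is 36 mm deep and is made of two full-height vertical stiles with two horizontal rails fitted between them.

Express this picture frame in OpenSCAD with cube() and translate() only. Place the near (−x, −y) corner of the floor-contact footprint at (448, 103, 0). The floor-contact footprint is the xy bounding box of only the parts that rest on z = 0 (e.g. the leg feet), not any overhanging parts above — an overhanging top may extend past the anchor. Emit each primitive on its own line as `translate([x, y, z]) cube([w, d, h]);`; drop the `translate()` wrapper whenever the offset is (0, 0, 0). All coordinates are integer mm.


translate([448, 103, 0]) cube([81, 36, 558]);
translate([1071, 103, 0]) cube([81, 36, 558]);
translate([529, 103, 0]) cube([542, 36, 81]);
translate([529, 103, 477]) cube([542, 36, 81]);


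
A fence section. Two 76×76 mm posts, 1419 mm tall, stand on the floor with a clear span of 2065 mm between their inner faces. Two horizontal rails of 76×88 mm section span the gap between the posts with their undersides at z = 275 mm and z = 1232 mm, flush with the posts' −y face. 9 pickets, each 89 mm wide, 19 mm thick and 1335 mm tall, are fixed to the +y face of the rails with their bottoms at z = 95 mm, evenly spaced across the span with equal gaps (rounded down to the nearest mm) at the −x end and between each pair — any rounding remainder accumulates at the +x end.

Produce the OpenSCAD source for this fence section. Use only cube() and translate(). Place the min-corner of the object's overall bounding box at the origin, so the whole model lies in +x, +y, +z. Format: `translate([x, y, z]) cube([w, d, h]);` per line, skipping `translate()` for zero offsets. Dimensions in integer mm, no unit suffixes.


cube([76, 76, 1419]);
translate([2141, 0, 0]) cube([76, 76, 1419]);
translate([76, 0, 275]) cube([2065, 76, 88]);
translate([76, 0, 1232]) cube([2065, 76, 88]);
translate([202, 76, 95]) cube([89, 19, 1335]);
translate([417, 76, 95]) cube([89, 19, 1335]);
translate([632, 76, 95]) cube([89, 19, 1335]);
translate([847, 76, 95]) cube([89, 19, 1335]);
translate([1062, 76, 95]) cube([89, 19, 1335]);
translate([1277, 76, 95]) cube([89, 19, 1335]);
translate([1492, 76, 95]) cube([89, 19, 1335]);
translate([1707, 76, 95]) cube([89, 19, 1335]);
translate([1922, 76, 95]) cube([89, 19, 1335]);


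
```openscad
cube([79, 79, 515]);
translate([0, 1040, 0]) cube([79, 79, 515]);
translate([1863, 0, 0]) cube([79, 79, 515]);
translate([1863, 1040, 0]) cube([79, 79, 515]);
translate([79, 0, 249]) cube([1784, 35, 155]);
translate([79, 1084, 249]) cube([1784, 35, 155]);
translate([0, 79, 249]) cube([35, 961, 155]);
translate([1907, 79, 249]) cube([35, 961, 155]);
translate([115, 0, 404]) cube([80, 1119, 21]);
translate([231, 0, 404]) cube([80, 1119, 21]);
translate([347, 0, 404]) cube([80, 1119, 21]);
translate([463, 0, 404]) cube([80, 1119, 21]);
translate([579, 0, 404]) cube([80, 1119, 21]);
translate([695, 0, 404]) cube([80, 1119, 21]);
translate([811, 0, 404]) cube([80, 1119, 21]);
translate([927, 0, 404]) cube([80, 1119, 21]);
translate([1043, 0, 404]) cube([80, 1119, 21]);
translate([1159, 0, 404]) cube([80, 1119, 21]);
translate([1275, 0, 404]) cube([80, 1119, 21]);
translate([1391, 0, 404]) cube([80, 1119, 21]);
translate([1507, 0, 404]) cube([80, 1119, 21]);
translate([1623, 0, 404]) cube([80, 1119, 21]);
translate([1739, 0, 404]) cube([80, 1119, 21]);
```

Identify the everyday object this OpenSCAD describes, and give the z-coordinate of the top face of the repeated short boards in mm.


A bed frame. The slat-top height is 425 mm.

Four posts, four rails, and a row of slats — a bed frame. Slats sit on the rails at z = 249 + 155 = 404; with slat thickness 21, the top is 425 mm.


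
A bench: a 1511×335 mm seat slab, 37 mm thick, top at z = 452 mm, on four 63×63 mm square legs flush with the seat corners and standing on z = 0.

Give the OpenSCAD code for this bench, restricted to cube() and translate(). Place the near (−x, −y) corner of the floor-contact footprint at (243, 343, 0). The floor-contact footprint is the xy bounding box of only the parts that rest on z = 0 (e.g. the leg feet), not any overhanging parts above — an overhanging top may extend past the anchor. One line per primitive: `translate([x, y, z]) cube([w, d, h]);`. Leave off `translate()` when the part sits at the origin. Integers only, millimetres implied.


translate([243, 343, 415]) cube([1511, 335, 37]);
translate([243, 343, 0]) cube([63, 63, 415]);
translate([243, 615, 0]) cube([63, 63, 415]);
translate([1691, 343, 0]) cube([63, 63, 415]);
translate([1691, 615, 0]) cube([63, 63, 415]);


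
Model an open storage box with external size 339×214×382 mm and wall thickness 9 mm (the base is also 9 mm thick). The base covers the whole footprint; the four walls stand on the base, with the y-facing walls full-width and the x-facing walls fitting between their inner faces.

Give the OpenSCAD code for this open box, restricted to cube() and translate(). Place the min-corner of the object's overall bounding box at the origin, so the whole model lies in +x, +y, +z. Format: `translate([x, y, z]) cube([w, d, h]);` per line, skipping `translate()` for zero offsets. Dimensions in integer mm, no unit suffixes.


cube([339, 214, 9]);
translate([0, 0, 9]) cube([339, 9, 373]);
translate([0, 205, 9]) cube([339, 9, 373]);
translate([0, 9, 9]) cube([9, 196, 373]);
translate([330, 9, 9]) cube([9, 196, 373]);


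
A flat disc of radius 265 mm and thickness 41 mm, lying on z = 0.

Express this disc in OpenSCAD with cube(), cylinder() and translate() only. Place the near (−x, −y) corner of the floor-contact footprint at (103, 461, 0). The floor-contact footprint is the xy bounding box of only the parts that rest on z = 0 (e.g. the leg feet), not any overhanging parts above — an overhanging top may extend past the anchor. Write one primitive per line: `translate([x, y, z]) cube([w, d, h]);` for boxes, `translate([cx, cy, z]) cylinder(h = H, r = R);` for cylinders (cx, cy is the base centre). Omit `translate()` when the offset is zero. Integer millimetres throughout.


translate([368, 726, 0]) cylinder(h = 41, r = 265);


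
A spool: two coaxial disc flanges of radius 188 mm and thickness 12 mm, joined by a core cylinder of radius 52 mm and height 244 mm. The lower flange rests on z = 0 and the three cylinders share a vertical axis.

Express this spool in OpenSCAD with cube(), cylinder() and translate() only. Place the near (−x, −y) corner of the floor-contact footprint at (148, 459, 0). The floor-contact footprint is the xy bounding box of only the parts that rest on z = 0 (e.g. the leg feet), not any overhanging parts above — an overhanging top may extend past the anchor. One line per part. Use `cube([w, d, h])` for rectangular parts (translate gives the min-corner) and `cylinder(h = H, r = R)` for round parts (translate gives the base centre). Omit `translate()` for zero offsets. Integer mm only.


translate([336, 647, 0]) cylinder(h = 12, r = 188);
translate([336, 647, 12]) cylinder(h = 244, r = 52);
translate([336, 647, 256]) cylinder(h = 12, r = 188);


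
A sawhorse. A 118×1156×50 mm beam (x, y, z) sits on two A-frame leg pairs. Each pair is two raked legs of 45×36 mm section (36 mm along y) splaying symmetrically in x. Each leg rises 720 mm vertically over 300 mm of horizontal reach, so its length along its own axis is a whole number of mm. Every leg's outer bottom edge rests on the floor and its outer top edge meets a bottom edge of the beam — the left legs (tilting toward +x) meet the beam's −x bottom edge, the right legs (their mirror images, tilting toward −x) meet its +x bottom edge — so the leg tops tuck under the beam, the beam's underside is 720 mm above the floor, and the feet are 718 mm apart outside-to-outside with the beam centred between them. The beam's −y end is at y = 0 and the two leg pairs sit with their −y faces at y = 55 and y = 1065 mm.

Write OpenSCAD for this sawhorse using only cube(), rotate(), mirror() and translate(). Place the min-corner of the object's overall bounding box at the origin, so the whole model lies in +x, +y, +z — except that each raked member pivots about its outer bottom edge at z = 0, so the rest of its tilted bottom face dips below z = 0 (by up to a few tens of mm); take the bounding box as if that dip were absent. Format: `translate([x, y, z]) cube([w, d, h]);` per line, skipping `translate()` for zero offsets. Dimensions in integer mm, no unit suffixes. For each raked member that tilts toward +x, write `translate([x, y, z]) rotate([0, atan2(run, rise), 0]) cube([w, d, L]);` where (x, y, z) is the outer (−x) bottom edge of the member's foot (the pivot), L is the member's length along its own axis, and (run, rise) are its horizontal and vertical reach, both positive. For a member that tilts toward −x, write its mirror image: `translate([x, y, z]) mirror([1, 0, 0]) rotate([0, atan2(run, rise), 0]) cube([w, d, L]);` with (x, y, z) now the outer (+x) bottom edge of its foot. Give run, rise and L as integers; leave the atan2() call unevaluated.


// leg length = √(300² + 720²) = 780
// right-leg outer foot x = 2·300 + 118 = 718
// beam min-corner = (300, 0, 720)
translate([300, 0, 720]) cube([118, 1156, 50]);
translate([0, 55, 0]) rotate([0, atan2(300, 720), 0]) cube([45, 36, 780]);
translate([718, 55, 0]) mirror([1, 0, 0]) rotate([0, atan2(300, 720), 0]) cube([45, 36, 780]);
translate([0, 1065, 0]) rotate([0, atan2(300, 720), 0]) cube([45, 36, 780]);
translate([718, 1065, 0]) mirror([1, 0, 0]) rotate([0, atan2(300, 720), 0]) cube([45, 36, 780]);


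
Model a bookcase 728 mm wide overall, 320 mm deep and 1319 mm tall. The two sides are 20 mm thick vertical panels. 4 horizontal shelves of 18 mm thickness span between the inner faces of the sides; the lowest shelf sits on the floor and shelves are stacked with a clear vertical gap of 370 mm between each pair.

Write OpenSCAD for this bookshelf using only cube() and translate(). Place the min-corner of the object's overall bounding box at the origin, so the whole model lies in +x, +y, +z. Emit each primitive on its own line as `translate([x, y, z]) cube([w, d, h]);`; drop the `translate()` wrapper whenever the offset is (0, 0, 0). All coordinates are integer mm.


cube([20, 320, 1319]);
translate([708, 0, 0]) cube([20, 320, 1319]);
translate([20, 0, 0]) cube([688, 320, 18]);
translate([20, 0, 388]) cube([688, 320, 18]);
translate([20, 0, 776]) cube([688, 320, 18]);
translate([20, 0, 1164]) cube([688, 320, 18]);


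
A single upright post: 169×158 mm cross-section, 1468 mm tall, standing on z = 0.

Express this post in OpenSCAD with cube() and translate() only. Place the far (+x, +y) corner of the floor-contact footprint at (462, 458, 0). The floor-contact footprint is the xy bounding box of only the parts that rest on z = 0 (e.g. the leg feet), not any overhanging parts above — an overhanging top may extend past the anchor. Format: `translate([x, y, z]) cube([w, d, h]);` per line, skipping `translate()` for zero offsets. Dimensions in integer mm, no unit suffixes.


translate([293, 300, 0]) cube([169, 158, 1468]);


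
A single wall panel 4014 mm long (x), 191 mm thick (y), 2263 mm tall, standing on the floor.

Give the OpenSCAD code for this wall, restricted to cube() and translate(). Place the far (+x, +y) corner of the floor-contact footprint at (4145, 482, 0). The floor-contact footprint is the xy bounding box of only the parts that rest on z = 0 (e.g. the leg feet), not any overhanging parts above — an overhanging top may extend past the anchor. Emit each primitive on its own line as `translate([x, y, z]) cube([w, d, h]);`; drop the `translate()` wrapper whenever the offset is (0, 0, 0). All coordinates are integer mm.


translate([131, 291, 0]) cube([4014, 191, 2263]);


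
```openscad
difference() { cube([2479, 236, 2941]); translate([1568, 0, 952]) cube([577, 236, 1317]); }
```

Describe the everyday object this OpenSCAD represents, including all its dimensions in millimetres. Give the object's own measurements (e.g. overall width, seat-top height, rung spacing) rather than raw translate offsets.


A wall 2479 mm long (x), 236 mm thick (y), 2941 mm tall, with a rectangular window opening cut through it. The opening is 577 mm wide and 1317 mm tall; its sill is at z = 952 mm and its near (−x) edge is 1568 mm from the wall's −x end. The opening passes through the full wall thickness.


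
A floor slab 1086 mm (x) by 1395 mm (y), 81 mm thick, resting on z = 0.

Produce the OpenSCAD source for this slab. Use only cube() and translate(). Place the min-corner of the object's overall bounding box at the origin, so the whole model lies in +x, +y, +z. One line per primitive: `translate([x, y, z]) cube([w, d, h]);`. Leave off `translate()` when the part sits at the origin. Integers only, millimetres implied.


cube([1086, 1395, 81]);


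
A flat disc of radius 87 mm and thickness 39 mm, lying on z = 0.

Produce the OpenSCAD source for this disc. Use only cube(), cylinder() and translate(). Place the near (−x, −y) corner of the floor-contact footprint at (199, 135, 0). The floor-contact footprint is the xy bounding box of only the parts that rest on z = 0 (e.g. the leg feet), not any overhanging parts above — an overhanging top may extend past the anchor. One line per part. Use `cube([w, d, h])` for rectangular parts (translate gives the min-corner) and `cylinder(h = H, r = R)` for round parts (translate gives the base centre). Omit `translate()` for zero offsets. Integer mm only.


translate([286, 222, 0]) cylinder(h = 39, r = 87);


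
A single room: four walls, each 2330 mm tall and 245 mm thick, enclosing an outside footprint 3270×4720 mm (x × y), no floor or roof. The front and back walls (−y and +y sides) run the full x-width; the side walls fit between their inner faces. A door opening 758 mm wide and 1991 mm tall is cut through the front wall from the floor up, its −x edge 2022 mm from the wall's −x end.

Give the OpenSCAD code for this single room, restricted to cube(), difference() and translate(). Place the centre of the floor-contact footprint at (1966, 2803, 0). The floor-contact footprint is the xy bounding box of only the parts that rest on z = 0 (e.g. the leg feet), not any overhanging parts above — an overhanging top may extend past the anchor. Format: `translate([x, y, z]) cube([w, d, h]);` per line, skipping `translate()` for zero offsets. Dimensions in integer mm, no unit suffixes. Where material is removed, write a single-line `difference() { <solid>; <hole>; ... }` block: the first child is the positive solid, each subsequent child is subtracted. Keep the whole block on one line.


difference() { translate([331, 443, 0]) cube([3270, 245, 2330]); translate([2353, 443, 0]) cube([758, 245, 1991]); }
translate([331, 4918, 0]) cube([3270, 245, 2330]);
translate([331, 688, 0]) cube([245, 4230, 2330]);
translate([3356, 688, 0]) cube([245, 4230, 2330]);


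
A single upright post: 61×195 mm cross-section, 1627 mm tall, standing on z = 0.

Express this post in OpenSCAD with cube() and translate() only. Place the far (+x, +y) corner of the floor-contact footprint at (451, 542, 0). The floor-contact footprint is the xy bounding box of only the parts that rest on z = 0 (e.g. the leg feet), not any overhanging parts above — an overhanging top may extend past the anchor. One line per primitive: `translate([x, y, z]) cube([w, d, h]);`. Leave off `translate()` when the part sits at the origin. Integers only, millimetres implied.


translate([390, 347, 0]) cube([61, 195, 1627]);


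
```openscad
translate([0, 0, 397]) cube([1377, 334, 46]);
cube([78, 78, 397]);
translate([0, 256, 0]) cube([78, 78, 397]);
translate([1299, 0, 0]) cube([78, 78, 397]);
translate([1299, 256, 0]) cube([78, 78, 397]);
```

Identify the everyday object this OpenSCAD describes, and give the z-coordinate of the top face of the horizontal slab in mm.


A bench. The seat-top height is 443 mm.

A long slab on four corner posts — a bench. The slab sits at z = 397 with thickness 46, so the top is 397 + 46 = 443 mm.


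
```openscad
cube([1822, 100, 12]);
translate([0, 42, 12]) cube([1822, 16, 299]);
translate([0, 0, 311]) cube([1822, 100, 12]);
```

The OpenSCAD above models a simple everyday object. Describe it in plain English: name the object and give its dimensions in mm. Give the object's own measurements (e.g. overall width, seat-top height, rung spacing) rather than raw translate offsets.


An I-beam lying along x, 1822 mm long. Overall section height 323 mm. Two flanges 100 mm wide (y) and 12 mm thick, one on the floor and one at the top; a web 16 mm thick runs between them, centred on the flange width.


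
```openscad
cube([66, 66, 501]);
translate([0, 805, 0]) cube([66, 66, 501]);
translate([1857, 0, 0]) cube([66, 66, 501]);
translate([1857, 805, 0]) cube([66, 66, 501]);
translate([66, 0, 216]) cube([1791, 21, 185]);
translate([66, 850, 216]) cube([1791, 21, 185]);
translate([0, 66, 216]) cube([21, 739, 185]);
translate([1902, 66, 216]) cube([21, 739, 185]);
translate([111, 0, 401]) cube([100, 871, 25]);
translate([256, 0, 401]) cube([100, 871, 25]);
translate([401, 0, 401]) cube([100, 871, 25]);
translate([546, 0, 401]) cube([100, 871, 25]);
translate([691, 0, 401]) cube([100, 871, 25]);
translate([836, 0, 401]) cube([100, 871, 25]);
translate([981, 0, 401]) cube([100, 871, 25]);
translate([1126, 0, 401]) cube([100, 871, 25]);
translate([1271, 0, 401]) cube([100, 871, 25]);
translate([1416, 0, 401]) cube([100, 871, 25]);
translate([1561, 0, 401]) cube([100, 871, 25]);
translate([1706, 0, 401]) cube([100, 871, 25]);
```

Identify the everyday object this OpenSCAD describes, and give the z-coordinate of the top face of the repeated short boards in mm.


A bed frame. The slat-top height is 426 mm.

Four posts, four rails, and a row of slats — a bed frame. Slats sit on the rails at z = 216 + 185 = 401; with slat thickness 25, the top is 426 mm.


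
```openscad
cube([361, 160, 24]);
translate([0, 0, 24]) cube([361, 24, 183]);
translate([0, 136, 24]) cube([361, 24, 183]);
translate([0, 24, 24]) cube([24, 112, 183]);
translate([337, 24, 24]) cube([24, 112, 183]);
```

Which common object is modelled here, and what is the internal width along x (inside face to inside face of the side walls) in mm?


An open box. The internal width is 313 mm.

A 361×160 base slab with four walls standing on it — an open box. The base is 361 mm wide and the walls are 24 mm thick, so the internal width is 361 − 2 × 24 = 313 mm.


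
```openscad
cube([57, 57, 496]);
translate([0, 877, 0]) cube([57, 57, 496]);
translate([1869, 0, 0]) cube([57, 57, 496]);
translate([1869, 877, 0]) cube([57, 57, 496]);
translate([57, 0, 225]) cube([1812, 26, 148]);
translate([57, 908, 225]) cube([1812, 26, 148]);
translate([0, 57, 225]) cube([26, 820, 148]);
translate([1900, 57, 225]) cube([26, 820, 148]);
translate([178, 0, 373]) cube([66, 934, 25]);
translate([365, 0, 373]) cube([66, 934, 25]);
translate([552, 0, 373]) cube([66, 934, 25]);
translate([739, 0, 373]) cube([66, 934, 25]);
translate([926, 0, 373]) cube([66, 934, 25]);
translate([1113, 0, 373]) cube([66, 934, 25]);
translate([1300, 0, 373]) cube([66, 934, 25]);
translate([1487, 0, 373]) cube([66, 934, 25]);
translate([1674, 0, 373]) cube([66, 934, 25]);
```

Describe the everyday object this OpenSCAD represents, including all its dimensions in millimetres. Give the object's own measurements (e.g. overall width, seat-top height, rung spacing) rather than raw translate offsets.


A bed frame 1926 mm long (x) by 934 mm wide (y). Four 57×57 mm corner posts, 496 mm tall, at the corners of the footprint. Four rails of 26 mm thickness and 148 mm height run between adjacent posts with their undersides at z = 225 mm, their outer faces flush with the outside of the frame (the two x-running rails run between the posts' inner faces; the two y-running rails run between the posts' inner faces). 9 slats, each 66 mm wide (x) and 25 mm thick, lie across the top of the two x-running rails, running the full 934 mm width of the frame in y; along x they sit between the end posts with a 121 mm gap after the −x posts and between neighbouring slats, leaving 129 mm before the +x posts.


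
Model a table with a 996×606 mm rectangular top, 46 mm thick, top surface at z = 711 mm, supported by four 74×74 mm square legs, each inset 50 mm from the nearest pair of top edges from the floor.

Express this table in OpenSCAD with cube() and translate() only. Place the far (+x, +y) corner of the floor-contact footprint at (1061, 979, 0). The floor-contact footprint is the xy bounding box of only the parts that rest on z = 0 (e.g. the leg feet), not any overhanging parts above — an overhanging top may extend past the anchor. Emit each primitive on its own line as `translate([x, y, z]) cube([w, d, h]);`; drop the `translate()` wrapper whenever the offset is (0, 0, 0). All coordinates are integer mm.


translate([115, 423, 665]) cube([996, 606, 46]);
translate([165, 473, 0]) cube([74, 74, 665]);
translate([987, 473, 0]) cube([74, 74, 665]);
translate([165, 905, 0]) cube([74, 74, 665]);
translate([987, 905, 0]) cube([74, 74, 665]);


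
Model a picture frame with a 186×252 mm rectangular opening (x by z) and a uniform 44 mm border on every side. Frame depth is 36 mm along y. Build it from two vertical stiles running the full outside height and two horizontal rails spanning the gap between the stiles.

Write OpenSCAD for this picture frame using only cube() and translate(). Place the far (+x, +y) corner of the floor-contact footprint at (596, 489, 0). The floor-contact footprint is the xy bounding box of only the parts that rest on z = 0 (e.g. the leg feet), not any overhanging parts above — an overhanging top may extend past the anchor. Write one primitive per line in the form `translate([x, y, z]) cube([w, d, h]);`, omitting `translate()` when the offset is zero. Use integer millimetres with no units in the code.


translate([322, 453, 0]) cube([44, 36, 340]);
translate([552, 453, 0]) cube([44, 36, 340]);
translate([366, 453, 0]) cube([186, 36, 44]);
translate([366, 453, 296]) cube([186, 36, 44]);


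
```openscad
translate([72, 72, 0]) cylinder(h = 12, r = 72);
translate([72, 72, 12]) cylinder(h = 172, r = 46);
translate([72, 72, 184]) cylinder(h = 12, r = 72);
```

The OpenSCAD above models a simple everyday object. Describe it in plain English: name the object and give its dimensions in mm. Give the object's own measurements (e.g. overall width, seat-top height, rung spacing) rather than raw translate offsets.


A spool: two coaxial disc flanges of radius 72 mm and thickness 12 mm, joined by a core cylinder of radius 46 mm and height 172 mm. The lower flange rests on z = 0 and the three cylinders share a vertical axis.


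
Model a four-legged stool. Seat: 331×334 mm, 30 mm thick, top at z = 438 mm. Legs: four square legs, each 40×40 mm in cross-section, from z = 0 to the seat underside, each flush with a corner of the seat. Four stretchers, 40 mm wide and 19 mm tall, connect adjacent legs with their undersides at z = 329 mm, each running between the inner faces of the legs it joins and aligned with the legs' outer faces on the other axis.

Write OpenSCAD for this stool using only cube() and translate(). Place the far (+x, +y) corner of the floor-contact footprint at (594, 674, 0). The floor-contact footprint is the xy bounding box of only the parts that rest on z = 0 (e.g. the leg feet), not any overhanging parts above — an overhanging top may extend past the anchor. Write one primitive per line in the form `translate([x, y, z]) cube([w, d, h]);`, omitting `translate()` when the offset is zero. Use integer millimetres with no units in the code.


// leg_h = 438 - 30 = 408
// stretcher span = 331 - 2*40 = 251
translate([263, 340, 408]) cube([331, 334, 30]);
translate([263, 340, 0]) cube([40, 40, 408]);
translate([554, 340, 0]) cube([40, 40, 408]);
translate([263, 634, 0]) cube([40, 40, 408]);
translate([554, 634, 0]) cube([40, 40, 408]);
translate([303, 340, 329]) cube([251, 40, 19]);
translate([303, 634, 329]) cube([251, 40, 19]);
translate([263, 380, 329]) cube([40, 254, 19]);
translate([554, 380, 329]) cube([40, 254, 19]);


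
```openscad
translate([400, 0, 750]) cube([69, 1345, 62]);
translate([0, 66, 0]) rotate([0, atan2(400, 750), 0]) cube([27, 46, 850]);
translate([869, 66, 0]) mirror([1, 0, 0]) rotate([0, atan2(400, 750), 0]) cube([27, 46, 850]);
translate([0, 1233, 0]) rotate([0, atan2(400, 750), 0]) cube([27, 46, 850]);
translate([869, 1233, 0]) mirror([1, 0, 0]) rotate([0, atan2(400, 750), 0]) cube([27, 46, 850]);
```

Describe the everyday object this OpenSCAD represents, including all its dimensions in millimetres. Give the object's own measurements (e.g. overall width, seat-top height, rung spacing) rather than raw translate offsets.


A sawhorse. A 69×1345×62 mm beam (x, y, z) sits on two A-frame leg pairs. Each pair is two raked legs of 27×46 mm section (46 mm along y) splaying symmetrically in x. Each leg rises 750 mm vertically over 400 mm of horizontal reach and is 850 mm long along its own axis. Every leg's outer bottom edge rests on the floor and its outer top edge meets a bottom edge of the beam — the left legs (tilting toward +x) meet the beam's −x bottom edge, the right legs (their mirror images, tilting toward −x) meet its +x bottom edge — so the leg tops tuck under the beam, the beam's underside is 750 mm above the floor, and the feet are 869 mm apart outside-to-outside with the beam centred between them. The two leg pairs are set in 66 mm from either end of the beam.


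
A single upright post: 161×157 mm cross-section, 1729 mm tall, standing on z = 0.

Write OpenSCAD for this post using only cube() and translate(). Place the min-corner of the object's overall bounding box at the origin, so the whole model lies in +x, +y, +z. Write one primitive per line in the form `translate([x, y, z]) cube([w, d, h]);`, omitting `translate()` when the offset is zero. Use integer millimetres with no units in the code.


cube([161, 157, 1729]);


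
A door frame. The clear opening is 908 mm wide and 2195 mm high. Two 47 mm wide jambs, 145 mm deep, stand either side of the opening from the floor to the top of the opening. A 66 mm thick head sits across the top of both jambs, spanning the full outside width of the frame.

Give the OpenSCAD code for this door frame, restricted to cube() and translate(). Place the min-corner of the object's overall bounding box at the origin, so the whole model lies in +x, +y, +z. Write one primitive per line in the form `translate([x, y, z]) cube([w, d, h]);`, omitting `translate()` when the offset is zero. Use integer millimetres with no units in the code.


cube([47, 145, 2195]);
translate([955, 0, 0]) cube([47, 145, 2195]);
translate([0, 0, 2195]) cube([1002, 145, 66]);


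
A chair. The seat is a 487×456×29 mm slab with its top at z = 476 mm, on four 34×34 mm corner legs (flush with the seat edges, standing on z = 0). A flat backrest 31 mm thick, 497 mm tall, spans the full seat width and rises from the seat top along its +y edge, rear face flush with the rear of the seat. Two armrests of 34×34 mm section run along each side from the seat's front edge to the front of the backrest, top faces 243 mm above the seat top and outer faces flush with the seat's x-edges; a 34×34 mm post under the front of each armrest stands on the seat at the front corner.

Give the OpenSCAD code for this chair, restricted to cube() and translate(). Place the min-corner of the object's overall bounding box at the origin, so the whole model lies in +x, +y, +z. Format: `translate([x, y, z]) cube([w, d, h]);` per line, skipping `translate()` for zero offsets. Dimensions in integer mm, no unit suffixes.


// leg_h = 476 - 29 = 447
// arm post h = 243 - 34 = 209
translate([0, 0, 447]) cube([487, 456, 29]);
cube([34, 34, 447]);
translate([453, 0, 0]) cube([34, 34, 447]);
translate([0, 422, 0]) cube([34, 34, 447]);
translate([453, 422, 0]) cube([34, 34, 447]);
translate([0, 425, 476]) cube([487, 31, 497]);
translate([0, 0, 685]) cube([34, 425, 34]);
translate([453, 0, 685]) cube([34, 425, 34]);
translate([0, 0, 476]) cube([34, 34, 209]);
translate([453, 0, 476]) cube([34, 34, 209]);


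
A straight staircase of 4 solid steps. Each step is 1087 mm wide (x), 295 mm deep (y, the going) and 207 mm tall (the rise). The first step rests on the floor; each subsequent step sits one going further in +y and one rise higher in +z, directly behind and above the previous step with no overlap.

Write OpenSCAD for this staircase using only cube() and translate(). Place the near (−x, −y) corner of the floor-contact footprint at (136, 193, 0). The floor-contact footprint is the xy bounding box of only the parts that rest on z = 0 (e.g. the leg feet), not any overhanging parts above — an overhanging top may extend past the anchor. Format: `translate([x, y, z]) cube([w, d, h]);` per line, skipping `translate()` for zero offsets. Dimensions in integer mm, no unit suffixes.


translate([136, 193, 0]) cube([1087, 295, 207]);
translate([136, 488, 207]) cube([1087, 295, 207]);
translate([136, 783, 414]) cube([1087, 295, 207]);
translate([136, 1078, 621]) cube([1087, 295, 207]);


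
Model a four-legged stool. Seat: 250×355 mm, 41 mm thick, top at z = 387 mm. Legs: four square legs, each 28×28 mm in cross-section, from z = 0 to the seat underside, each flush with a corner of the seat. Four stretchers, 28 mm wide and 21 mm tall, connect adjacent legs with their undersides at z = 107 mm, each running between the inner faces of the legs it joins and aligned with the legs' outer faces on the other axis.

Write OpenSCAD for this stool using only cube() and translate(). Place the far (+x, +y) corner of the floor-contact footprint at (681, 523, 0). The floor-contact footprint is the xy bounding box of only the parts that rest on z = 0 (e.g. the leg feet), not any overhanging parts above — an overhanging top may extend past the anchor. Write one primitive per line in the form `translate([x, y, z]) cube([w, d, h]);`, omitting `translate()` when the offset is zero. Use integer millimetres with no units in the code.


// leg_h = 387 - 41 = 346
// stretcher span = 250 - 2*28 = 194
translate([431, 168, 346]) cube([250, 355, 41]);
translate([431, 168, 0]) cube([28, 28, 346]);
translate([653, 168, 0]) cube([28, 28, 346]);
translate([431, 495, 0]) cube([28, 28, 346]);
translate([653, 495, 0]) cube([28, 28, 346]);
translate([459, 168, 107]) cube([194, 28, 21]);
translate([459, 495, 107]) cube([194, 28, 21]);
translate([431, 196, 107]) cube([28, 299, 21]);
translate([653, 196, 107]) cube([28, 299, 21]);


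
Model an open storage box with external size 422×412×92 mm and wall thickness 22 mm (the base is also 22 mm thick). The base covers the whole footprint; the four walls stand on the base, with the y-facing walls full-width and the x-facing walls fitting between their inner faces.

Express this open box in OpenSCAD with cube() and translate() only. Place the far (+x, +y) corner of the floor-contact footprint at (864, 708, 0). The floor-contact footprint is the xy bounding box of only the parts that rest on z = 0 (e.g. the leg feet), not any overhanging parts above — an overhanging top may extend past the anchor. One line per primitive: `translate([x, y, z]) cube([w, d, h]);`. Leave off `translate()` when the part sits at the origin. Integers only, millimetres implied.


translate([442, 296, 0]) cube([422, 412, 22]);
translate([442, 296, 22]) cube([422, 22, 70]);
translate([442, 686, 22]) cube([422, 22, 70]);
translate([442, 318, 22]) cube([22, 368, 70]);
translate([842, 318, 22]) cube([22, 368, 70]);


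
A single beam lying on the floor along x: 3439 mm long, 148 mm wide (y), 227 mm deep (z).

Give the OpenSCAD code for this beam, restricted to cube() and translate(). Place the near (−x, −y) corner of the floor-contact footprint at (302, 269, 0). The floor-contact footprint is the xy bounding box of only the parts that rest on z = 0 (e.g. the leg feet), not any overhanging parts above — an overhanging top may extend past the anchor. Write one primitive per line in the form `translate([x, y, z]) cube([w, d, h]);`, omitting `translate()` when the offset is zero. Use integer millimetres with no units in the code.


translate([302, 269, 0]) cube([3439, 148, 227]);


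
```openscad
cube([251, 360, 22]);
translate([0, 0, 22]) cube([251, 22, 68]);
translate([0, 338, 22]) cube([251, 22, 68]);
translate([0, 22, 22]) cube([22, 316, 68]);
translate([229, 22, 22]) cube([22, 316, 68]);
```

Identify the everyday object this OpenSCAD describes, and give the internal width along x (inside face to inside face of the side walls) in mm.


An open box. The internal width is 207 mm.

A 251×360 base slab with four walls standing on it — an open box. The base is 251 mm wide and the walls are 22 mm thick, so the internal width is 251 − 2 × 22 = 207 mm.


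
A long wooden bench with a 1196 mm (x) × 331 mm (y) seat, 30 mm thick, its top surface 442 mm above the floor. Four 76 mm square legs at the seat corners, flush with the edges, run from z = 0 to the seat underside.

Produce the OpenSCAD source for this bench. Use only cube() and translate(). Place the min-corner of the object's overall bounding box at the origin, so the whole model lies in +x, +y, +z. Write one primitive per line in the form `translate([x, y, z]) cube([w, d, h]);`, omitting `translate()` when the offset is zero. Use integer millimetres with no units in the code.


// leg_h = 442 − 30 = 412
translate([0, 0, 412]) cube([1196, 331, 30]);
cube([76, 76, 412]);
translate([0, 255, 0]) cube([76, 76, 412]);
translate([1120, 0, 0]) cube([76, 76, 412]);
translate([1120, 255, 0]) cube([76, 76, 412]);


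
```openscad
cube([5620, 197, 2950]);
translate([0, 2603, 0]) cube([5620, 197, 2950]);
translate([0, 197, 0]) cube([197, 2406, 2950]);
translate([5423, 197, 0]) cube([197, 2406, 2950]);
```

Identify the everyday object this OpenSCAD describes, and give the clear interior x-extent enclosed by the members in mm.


A house (or room) frame. The interior width is 5226 mm.

Four 2950 mm walls enclosing a rectangle with no floor or roof — a room or house frame. Outside width is 5620 mm and wall thickness is 197 mm, so the interior width is 5620 − 2 × 197 = 5226 mm.


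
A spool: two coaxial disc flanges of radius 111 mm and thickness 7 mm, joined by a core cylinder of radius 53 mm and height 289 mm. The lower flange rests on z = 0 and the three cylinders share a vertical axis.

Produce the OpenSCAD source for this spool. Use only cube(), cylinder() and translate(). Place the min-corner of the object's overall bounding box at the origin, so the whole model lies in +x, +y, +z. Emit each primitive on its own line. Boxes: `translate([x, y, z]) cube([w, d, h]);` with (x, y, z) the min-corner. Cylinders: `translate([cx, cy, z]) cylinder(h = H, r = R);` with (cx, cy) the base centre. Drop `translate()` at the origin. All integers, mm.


translate([111, 111, 0]) cylinder(h = 7, r = 111);
translate([111, 111, 7]) cylinder(h = 289, r = 53);
translate([111, 111, 296]) cylinder(h = 7, r = 111);
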